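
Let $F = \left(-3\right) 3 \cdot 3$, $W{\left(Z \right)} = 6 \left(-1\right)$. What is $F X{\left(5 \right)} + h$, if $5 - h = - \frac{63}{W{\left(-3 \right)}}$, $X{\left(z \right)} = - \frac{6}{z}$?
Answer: $\frac{269}{10} \approx 26.9$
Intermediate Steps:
$W{\left(Z \right)} = -6$
$F = -27$ ($F = \left(-9\right) 3 = -27$)
$h = - \frac{11}{2}$ ($h = 5 - - \frac{63}{-6} = 5 - \left(-63\right) \left(- \frac{1}{6}\right) = 5 - \frac{21}{2} = - \frac{11}{2} \approx -5.5$)
$F X{\left(5 \right)} + h = - 27 \left(- \frac{6}{5}\right) - \frac{11}{2} = - 27 \left(\left(-6\right) \frac{1}{5}\right) - \frac{11}{2} = \left(-27\right) \left(- \frac{6}{5}\right) - \frac{11}{2} = \frac{162}{5} - \frac{11}{2} = \frac{269}{10}$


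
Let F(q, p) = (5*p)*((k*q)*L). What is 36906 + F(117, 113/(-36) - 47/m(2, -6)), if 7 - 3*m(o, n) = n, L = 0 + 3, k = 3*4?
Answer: -257619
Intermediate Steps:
k = 12
L = 3
m(o, n) = 7/3 - n/3
F(q, p) = 180*p*q (F(q, p) = (5*p)*((12*q)*3) = (5*p)*(36*q) = 180*p*q)
36906 + F(117, 113/(-36) - 47/m(2, -6)) = 36906 + 180*(113/(-36) - 47/(7/3 - 1/3*(-6)))*117 = 36906 + 180*(113*(-1/36) - 47/(7/3 + 2))*117 = 36906 + 180*(-113/36 - 47/13/3)*117 = 36906 + 180*(-113/36 - 47*3/13)*117 = 36906 + 180*(-113/36 - 141/13)*117 = 36906 + 180*(-6545/468)*117 = 36906 - 294525 = -257619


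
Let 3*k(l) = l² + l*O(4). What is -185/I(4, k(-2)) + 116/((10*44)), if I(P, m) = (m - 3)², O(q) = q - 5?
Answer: -20321/110 ≈ -184.74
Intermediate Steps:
O(q) = -5 + q
k(l) = -l/3 + l²/3 (k(l) = (l² + l*(-5 + 4))/3 = (l² + l*(-1))/3 = (l² - l)/3 = -l/3 + l²/3)
I(P, m) = (-3 + m)²
-185/I(4, k(-2)) + 116/((10*44)) = -185/(-3 + (⅓)*(-2)*(-1 - 2))² + 116/((10*44)) = -185/(-3 + (⅓)*(-2)*(-3))² + 116/440 = -185/(-3 + 2)² + 116*(1/440) = -185/((-1)²) + 29/110 = -185/1 + 29/110 = -185*1 + 29/110 = -185 + 29/110 = -20321/110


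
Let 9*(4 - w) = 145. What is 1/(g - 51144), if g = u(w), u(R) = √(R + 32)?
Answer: -460296/23541378445 - 3*√179/23541378445 ≈ -1.9554e-5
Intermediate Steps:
w = -109/9 (w = 4 - ⅑*145 = 4 - 145/9 = -109/9 ≈ -12.111)
u(R) = √(32 + R)
g = √179/3 (g = √(32 - 109/9) = √(179/9) = √179/3 ≈ 4.4597)
1/(g - 51144) = 1/(√179/3 - 51144) = 1/(-51144 + √179/3)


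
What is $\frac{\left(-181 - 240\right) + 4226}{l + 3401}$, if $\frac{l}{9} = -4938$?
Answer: $- \frac{3805}{41041} \approx -0.092712$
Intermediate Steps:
$l = -44442$ ($l = 9 \left(-4938\right) = -44442$)
$\frac{\left(-181 - 240\right) + 4226}{l + 3401} = \frac{\left(-181 - 240\right) + 4226}{-44442 + 3401} = \frac{\left(-181 - 240\right) + 4226}{-41041} = \left(-421 + 4226\right) \left(- \frac{1}{41041}\right) = 3805 \left(- \frac{1}{41041}\right) = - \frac{3805}{41041}$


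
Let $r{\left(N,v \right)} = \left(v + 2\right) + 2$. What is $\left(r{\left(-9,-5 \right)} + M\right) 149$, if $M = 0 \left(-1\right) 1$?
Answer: $-149$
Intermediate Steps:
$r{\left(N,v \right)} = 4 + v$ ($r{\left(N,v \right)} = \left(2 + v\right) + 2 = 4 + v$)
$M = 0$ ($M = 0 \cdot 1 = 0$)
$\left(r{\left(-9,-5 \right)} + M\right) 149 = \left(\left(4 - 5\right) + 0\right) 149 = \left(-1 + 0\right) 149 = \left(-1\right) 149 = -149$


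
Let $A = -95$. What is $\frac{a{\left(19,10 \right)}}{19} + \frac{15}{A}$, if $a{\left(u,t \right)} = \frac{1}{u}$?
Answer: $- \frac{56}{361} \approx -0.15512$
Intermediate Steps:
$\frac{a{\left(19,10 \right)}}{19} + \frac{15}{A} = \frac{1}{19 \cdot 19} + \frac{15}{-95} = \frac{1}{19} \cdot \frac{1}{19} + 15 \left(- \frac{1}{95}\right) = \frac{1}{361} - \frac{3}{19} = - \frac{56}{361}$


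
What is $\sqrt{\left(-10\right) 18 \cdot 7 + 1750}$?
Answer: $7 \sqrt{10} \approx 22.136$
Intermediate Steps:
$\sqrt{\left(-10\right) 18 \cdot 7 + 1750} = \sqrt{\left(-180\right) 7 + 1750} = \sqrt{-1260 + 1750} = \sqrt{490} = 7 \sqrt{10}$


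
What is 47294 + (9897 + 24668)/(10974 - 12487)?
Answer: 71521257/1513 ≈ 47271.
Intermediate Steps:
47294 + (9897 + 24668)/(10974 - 12487) = 47294 + 34565/(-1513) = 47294 + 34565*(-1/1513) = 47294 - 34565/1513 = 71521257/1513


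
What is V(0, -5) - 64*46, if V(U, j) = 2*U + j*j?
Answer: -2919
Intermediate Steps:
V(U, j) = j² + 2*U (V(U, j) = 2*U + j² = j² + 2*U)
V(0, -5) - 64*46 = ((-5)² + 2*0) - 64*46 = (25 + 0) - 2944 = 25 - 2944 = -2919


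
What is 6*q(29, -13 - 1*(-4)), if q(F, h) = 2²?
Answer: 24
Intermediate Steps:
q(F, h) = 4
6*q(29, -13 - 1*(-4)) = 6*4 = 24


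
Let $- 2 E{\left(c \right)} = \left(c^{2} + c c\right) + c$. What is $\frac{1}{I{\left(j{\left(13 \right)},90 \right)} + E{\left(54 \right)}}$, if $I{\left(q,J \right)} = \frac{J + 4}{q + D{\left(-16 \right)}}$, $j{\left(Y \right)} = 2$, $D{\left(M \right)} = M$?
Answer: $- \frac{7}{20648} \approx -0.00033902$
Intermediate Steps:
$E{\left(c \right)} = - c^{2} - \frac{c}{2}$ ($E{\left(c \right)} = - \frac{\left(c^{2} + c c\right) + c}{2} = - \frac{\left(c^{2} + c^{2}\right) + c}{2} = - \frac{2 c^{2} + c}{2} = - \frac{c + 2 c^{2}}{2} = - c^{2} - \frac{c}{2}$)
$I{\left(q,J \right)} = \frac{4 + J}{-16 + q}$ ($I{\left(q,J \right)} = \frac{J + 4}{q - 16} = \frac{4 + J}{-16 + q}$)
$\frac{1}{I{\left(j{\left(13 \right)},90 \right)} + E{\left(54 \right)}} = \frac{1}{\frac{4 + 90}{-16 + 2} - 54 \left(\frac{1}{2} + 54\right)} = \frac{1}{\frac{1}{-14} \cdot 94 - 54 \cdot \frac{109}{2}} = \frac{1}{\left(- \frac{1}{14}\right) 94 - 2943} = \frac{1}{- \frac{47}{7} - 2943} = \frac{1}{- \frac{20648}{7}} = - \frac{7}{20648}$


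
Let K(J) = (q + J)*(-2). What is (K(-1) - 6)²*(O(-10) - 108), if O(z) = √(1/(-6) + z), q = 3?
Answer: -10800 + 50*I*√366/3 ≈ -10800.0 + 318.85*I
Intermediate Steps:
K(J) = -6 - 2*J (K(J) = (3 + J)*(-2) = -6 - 2*J)
O(z) = √(-⅙ + z)
(K(-1) - 6)²*(O(-10) - 108) = ((-6 - 2*(-1)) - 6)²*(√(-6 + 36*(-10))/6 - 108) = ((-6 + 2) - 6)²*(√(-6 - 360)/6 - 108) = (-4 - 6)²*(√(-366)/6 - 108) = (-10)²*((I*√366)/6 - 108) = 100*(I*√366/6 - 108) = 100*(-108 + I*√366/6) = -10800 + 50*I*√366/3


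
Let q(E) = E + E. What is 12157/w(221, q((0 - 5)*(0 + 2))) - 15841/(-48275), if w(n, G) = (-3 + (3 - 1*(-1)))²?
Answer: 586895016/48275 ≈ 12157.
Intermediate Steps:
q(E) = 2*E
w(n, G) = 1 (w(n, G) = (-3 + (3 + 1))² = (-3 + 4)² = 1² = 1)
12157/w(221, q((0 - 5)*(0 + 2))) - 15841/(-48275) = 12157/1 - 15841/(-48275) = 12157*1 - 15841*(-1/48275) = 12157 + 15841/48275 = 586895016/48275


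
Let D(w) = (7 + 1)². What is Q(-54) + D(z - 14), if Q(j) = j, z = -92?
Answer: 10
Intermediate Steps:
D(w) = 64 (D(w) = 8² = 64)
Q(-54) + D(z - 14) = -54 + 64 = 10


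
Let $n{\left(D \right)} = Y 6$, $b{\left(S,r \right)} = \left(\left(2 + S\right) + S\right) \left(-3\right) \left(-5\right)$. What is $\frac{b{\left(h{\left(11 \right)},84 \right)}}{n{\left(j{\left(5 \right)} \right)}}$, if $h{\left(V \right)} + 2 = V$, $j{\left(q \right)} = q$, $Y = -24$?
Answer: $- \frac{25}{12} \approx -2.0833$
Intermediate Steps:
$h{\left(V \right)} = -2 + V$
$b{\left(S,r \right)} = 30 + 30 S$ ($b{\left(S,r \right)} = \left(2 + 2 S\right) \left(-3\right) \left(-5\right) = \left(-6 - 6 S\right) \left(-5\right) = 30 + 30 S$)
$n{\left(D \right)} = -144$ ($n{\left(D \right)} = \left(-24\right) 6 = -144$)
$\frac{b{\left(h{\left(11 \right)},84 \right)}}{n{\left(j{\left(5 \right)} \right)}} = \frac{30 + 30 \left(-2 + 11\right)}{-144} = \left(30 + 30 \cdot 9\right) \left(- \frac{1}{144}\right) = \left(30 + 270\right) \left(- \frac{1}{144}\right) = 300 \left(- \frac{1}{144}\right) = - \frac{25}{12}$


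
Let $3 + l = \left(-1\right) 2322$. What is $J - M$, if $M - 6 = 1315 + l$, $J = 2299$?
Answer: $3303$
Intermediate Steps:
$l = -2325$ ($l = -3 - 2322 = -2325$)
$M = -1004$ ($M = 6 + \left(1315 - 2325\right) = 6 - 1010 = -1004$)
$J - M = 2299 - -1004 = 2299 + 1004 = 3303$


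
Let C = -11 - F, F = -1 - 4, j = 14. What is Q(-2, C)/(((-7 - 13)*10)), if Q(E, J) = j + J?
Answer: -1/25 ≈ -0.040000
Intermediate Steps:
F = -5
C = -6 (C = -11 - 1*(-5) = -11 + 5 = -6)
Q(E, J) = 14 + J
Q(-2, C)/(((-7 - 13)*10)) = (14 - 6)/(((-7 - 13)*10)) = 8/((-20*10)) = 8/(-200) = 8*(-1/200) = -1/25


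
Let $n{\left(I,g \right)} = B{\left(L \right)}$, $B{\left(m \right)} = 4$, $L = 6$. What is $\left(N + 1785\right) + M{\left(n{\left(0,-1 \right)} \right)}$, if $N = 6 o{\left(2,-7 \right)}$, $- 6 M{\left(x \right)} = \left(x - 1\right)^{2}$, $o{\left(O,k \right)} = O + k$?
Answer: $\frac{3507}{2} \approx 1753.5$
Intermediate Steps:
$n{\left(I,g \right)} = 4$
$M{\left(x \right)} = - \frac{\left(-1 + x\right)^{2}}{6}$ ($M{\left(x \right)} = - \frac{\left(x - 1\right)^{2}}{6} = - \frac{\left(-1 + x\right)^{2}}{6}$)
$N = -30$ ($N = 6 \left(2 - 7\right) = 6 \left(-5\right) = -30$)
$\left(N + 1785\right) + M{\left(n{\left(0,-1 \right)} \right)} = \left(-30 + 1785\right) - \frac{\left(-1 + 4\right)^{2}}{6} = 1755 - \frac{3^{2}}{6} = 1755 - \frac{3}{2} = \frac{3507}{2}$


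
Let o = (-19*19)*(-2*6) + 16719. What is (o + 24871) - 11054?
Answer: 34868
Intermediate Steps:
o = 21051 (o = -361*(-12) + 16719 = 4332 + 16719 = 21051)
(o + 24871) - 11054 = (21051 + 24871) - 11054 = 45922 - 11054 = 34868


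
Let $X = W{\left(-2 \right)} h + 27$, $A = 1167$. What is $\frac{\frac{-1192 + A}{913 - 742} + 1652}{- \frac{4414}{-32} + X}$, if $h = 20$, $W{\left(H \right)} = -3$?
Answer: $\frac{4519472}{287109} \approx 15.741$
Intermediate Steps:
$X = -33$ ($X = \left(-3\right) 20 + 27 = -60 + 27 = -33$)
$\frac{\frac{-1192 + A}{913 - 742} + 1652}{- \frac{4414}{-32} + X} = \frac{\frac{-1192 + 1167}{913 - 742} + 1652}{- \frac{4414}{-32} - 33} = \frac{- \frac{25}{171} + 1652}{\left(-4414\right) \left(- \frac{1}{32}\right) - 33} = \frac{\left(-25\right) \frac{1}{171} + 1652}{\frac{2207}{16} - 33} = \frac{- \frac{25}{171} + 1652}{\frac{1679}{16}} = \frac{282467}{171} \cdot \frac{16}{1679} = \frac{4519472}{287109}$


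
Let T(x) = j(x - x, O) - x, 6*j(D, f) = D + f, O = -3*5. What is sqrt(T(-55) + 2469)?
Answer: 41*sqrt(6)/2 ≈ 50.215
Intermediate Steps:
O = -15
j(D, f) = D/6 + f/6 (j(D, f) = (D + f)/6 = D/6 + f/6)
T(x) = -5/2 - x (T(x) = ((x - x)/6 + (1/6)*(-15)) - x = ((1/6)*0 - 5/2) - x = (0 - 5/2) - x = -5/2 - x)
sqrt(T(-55) + 2469) = sqrt((-5/2 - 1*(-55)) + 2469) = sqrt((-5/2 + 55) + 2469) = sqrt(105/2 + 2469) = sqrt(5043/2) = 41*sqrt(6)/2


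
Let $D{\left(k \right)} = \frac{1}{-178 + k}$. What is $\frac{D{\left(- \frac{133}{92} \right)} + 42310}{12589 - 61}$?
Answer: $\frac{349247849}{103412376} \approx 3.3772$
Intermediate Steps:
$\frac{D{\left(- \frac{133}{92} \right)} + 42310}{12589 - 61} = \frac{\frac{1}{-178 - \frac{133}{92}} + 42310}{12589 - 61} = \frac{\frac{1}{-178 - \frac{133}{92}} + 42310}{12528} = \left(\frac{1}{-178 - \frac{133}{92}} + 42310\right) \frac{1}{12528} = \left(\frac{1}{- \frac{16509}{92}} + 42310\right) \frac{1}{12528} = \left(- \frac{92}{16509} + 42310\right) \frac{1}{12528} = \frac{698495698}{16509} \cdot \frac{1}{12528} = \frac{349247849}{103412376}$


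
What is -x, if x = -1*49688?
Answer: 49688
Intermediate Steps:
x = -49688
-x = -1*(-49688) = 49688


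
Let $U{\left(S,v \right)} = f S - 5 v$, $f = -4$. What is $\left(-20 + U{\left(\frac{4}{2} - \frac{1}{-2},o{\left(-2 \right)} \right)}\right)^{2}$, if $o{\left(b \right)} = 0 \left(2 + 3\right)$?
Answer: $900$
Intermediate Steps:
$o{\left(b \right)} = 0$ ($o{\left(b \right)} = 0 \cdot 5 = 0$)
$U{\left(S,v \right)} = - 5 v - 4 S$ ($U{\left(S,v \right)} = - 4 S - 5 v = - 5 v - 4 S$)
$\left(-20 + U{\left(\frac{4}{2} - \frac{1}{-2},o{\left(-2 \right)} \right)}\right)^{2} = \left(-20 - 4 \left(\frac{4}{2} - \frac{1}{-2}\right)\right)^{2} = \left(-20 + \left(0 - 4 \left(4 \cdot \frac{1}{2} - - \frac{1}{2}\right)\right)\right)^{2} = \left(-20 + \left(0 - 4 \left(2 + \frac{1}{2}\right)\right)\right)^{2} = \left(-20 + \left(0 - 10\right)\right)^{2} = \left(-20 - 10\right)^{2} = \left(-30\right)^{2} = 900$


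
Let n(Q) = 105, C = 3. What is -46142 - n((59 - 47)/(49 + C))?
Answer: -46247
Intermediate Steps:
-46142 - n((59 - 47)/(49 + C)) = -46142 - 1*105 = -46142 - 105 = -46247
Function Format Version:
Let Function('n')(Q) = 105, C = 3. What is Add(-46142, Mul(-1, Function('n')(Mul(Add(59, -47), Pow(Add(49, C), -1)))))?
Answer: -46247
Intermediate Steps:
Add(-46142, Mul(-1, Function('n')(Mul(Add(59, -47), Pow(Add(49, C), -1))))) = Add(-46142, Mul(-1, 105)) = Add(-46142, -105) = -46247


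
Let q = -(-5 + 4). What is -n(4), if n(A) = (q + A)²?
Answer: -25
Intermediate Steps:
q = 1 (q = -1*(-1) = 1)
n(A) = (1 + A)²
-n(4) = -(1 + 4)² = -1*5² = -1*25 = -25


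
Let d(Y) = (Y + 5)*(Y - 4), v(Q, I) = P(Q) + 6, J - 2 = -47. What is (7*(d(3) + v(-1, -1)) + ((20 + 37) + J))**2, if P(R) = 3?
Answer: 361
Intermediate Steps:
J = -45 (J = 2 - 47 = -45)
v(Q, I) = 9 (v(Q, I) = 3 + 6 = 9)
d(Y) = (-4 + Y)*(5 + Y) (d(Y) = (5 + Y)*(-4 + Y) = (-4 + Y)*(5 + Y))
(7*(d(3) + v(-1, -1)) + ((20 + 37) + J))**2 = (7*((-20 + 3 + 3**2) + 9) + ((20 + 37) - 45))**2 = (7*((-20 + 3 + 9) + 9) + (57 - 45))**2 = (7*(-8 + 9) + 12)**2 = (7*1 + 12)**2 = (7 + 12)**2 = 19**2 = 361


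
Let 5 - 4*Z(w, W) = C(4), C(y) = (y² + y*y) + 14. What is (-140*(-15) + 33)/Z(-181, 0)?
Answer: -8532/41 ≈ -208.10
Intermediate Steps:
C(y) = 14 + 2*y² (C(y) = (y² + y²) + 14 = 2*y² + 14 = 14 + 2*y²)
Z(w, W) = -41/4 (Z(w, W) = 5/4 - (14 + 2*4²)/4 = 5/4 - (14 + 2*16)/4 = 5/4 - (14 + 32)/4 = 5/4 - ¼*46 = 5/4 - 23/2 = -41/4)
(-140*(-15) + 33)/Z(-181, 0) = (-140*(-15) + 33)/(-41/4) = (2100 + 33)*(-4/41) = 2133*(-4/41) = -8532/41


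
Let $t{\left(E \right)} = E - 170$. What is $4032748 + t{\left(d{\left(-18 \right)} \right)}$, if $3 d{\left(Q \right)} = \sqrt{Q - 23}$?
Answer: $4032578 + \frac{i \sqrt{41}}{3} \approx 4.0326 \cdot 10^{6} + 2.1344 i$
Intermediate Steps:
$d{\left(Q \right)} = \frac{\sqrt{-23 + Q}}{3}$ ($d{\left(Q \right)} = \frac{\sqrt{Q - 23}}{3} = \frac{\sqrt{-23 + Q}}{3}$)
$t{\left(E \right)} = -170 + E$
$4032748 + t{\left(d{\left(-18 \right)} \right)} = 4032748 - \left(170 - \frac{\sqrt{-23 - 18}}{3}\right) = 4032748 - \left(170 - \frac{\sqrt{-41}}{3}\right) = 4032748 - \left(170 - \frac{i \sqrt{41}}{3}\right) = 4032578 + \frac{i \sqrt{41}}{3}$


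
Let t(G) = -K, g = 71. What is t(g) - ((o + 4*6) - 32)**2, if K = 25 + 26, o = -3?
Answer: -172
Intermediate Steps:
K = 51
t(G) = -51 (t(G) = -1*51 = -51)
t(g) - ((o + 4*6) - 32)**2 = -51 - ((-3 + 4*6) - 32)**2 = -51 - ((-3 + 24) - 32)**2 = -51 - (21 - 32)**2 = -51 - 1*(-11)**2 = -51 - 1*121 = -51 - 121 = -172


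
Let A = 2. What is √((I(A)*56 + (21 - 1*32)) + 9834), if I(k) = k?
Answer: √9935 ≈ 99.674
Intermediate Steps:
√((I(A)*56 + (21 - 1*32)) + 9834) = √((2*56 + (21 - 1*32)) + 9834) = √((112 + (21 - 32)) + 9834) = √((112 - 11) + 9834) = √(101 + 9834) = √9935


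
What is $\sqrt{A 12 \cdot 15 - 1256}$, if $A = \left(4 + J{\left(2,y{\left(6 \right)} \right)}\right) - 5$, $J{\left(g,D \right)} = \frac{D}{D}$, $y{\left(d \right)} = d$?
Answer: $2 i \sqrt{314} \approx 35.44 i$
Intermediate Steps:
$J{\left(g,D \right)} = 1$
$A = 0$ ($A = \left(4 + 1\right) - 5 = 5 - 5 = 0$)
$\sqrt{A 12 \cdot 15 - 1256} = \sqrt{0 \cdot 12 \cdot 15 - 1256} = \sqrt{0 \cdot 15 - 1256} = \sqrt{0 - 1256} = \sqrt{-1256} = 2 i \sqrt{314}$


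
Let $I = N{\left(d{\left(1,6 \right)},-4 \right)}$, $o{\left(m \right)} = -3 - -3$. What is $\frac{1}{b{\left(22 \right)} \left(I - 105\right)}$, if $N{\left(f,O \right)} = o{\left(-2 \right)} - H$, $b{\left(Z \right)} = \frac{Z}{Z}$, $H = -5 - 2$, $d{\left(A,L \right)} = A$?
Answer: $- \frac{1}{98} \approx -0.010204$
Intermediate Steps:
$o{\left(m \right)} = 0$ ($o{\left(m \right)} = -3 + 3 = 0$)
$H = -7$ ($H = -5 - 2 = -7$)
$b{\left(Z \right)} = 1$
$N{\left(f,O \right)} = 7$ ($N{\left(f,O \right)} = 0 - -7 = 0 + 7 = 7$)
$I = 7$
$\frac{1}{b{\left(22 \right)} \left(I - 105\right)} = \frac{1}{1 \left(7 - 105\right)} = \frac{1}{1 \left(-98\right)} = \frac{1}{-98} = - \frac{1}{98}$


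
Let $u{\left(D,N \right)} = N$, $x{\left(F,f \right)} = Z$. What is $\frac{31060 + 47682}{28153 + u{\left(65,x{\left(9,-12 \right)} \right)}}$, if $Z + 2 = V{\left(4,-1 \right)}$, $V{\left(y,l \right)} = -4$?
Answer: $\frac{78742}{28147} \approx 2.7975$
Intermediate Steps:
$Z = -6$ ($Z = -2 - 4 = -6$)
$x{\left(F,f \right)} = -6$
$\frac{31060 + 47682}{28153 + u{\left(65,x{\left(9,-12 \right)} \right)}} = \frac{31060 + 47682}{28153 - 6} = \frac{78742}{28147}$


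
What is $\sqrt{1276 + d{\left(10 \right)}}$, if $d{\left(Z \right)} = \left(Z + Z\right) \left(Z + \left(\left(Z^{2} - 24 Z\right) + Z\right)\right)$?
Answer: $2 i \sqrt{281} \approx 33.526 i$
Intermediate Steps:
$d{\left(Z \right)} = 2 Z \left(Z^{2} - 22 Z\right)$ ($d{\left(Z \right)} = 2 Z \left(Z + \left(Z^{2} - 23 Z\right)\right) = 2 Z \left(Z^{2} - 22 Z\right)$)
$\sqrt{1276 + d{\left(10 \right)}} = \sqrt{1276 + 2 \cdot 10^{2} \left(-22 + 10\right)} = \sqrt{1276 + 2 \cdot 100 \left(-12\right)} = \sqrt{1276 - 2400} = \sqrt{-1124} = 2 i \sqrt{281}$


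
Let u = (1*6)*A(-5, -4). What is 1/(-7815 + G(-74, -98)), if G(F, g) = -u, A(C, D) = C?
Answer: -1/7785 ≈ -0.00012845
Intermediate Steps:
u = -30 (u = (1*6)*(-5) = 6*(-5) = -30)
G(F, g) = 30 (G(F, g) = -1*(-30) = 30)
1/(-7815 + G(-74, -98)) = 1/(-7815 + 30) = 1/(-7785) = -1/7785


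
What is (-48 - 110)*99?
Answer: -15642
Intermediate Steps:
(-48 - 110)*99 = -158*99 = -15642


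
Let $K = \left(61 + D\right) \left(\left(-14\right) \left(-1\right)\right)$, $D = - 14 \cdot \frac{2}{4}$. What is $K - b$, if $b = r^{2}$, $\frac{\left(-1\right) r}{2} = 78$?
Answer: $-23580$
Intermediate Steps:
$r = -156$ ($r = \left(-2\right) 78 = -156$)
$D = -7$ ($D = - 14 \cdot 2 \cdot \frac{1}{4} = \left(-14\right) \frac{1}{2} = -7$)
$b = 24336$ ($b = \left(-156\right)^{2} = 24336$)
$K = 756$ ($K = \left(61 - 7\right) \left(\left(-14\right) \left(-1\right)\right) = 54 \cdot 14 = 756$)
$K - b = 756 - 24336 = -23580$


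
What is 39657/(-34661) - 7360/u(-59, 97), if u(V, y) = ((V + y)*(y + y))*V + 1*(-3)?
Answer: -1544886077/1370530601 ≈ -1.1272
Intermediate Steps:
u(V, y) = -3 + 2*V*y*(V + y) (u(V, y) = ((V + y)*(2*y))*V - 3 = (2*y*(V + y))*V - 3 = 2*V*y*(V + y) - 3 = -3 + 2*V*y*(V + y))
39657/(-34661) - 7360/u(-59, 97) = 39657/(-34661) - 7360/(-3 + 2*(-59)*97**2 + 2*97*(-59)**2) = 39657*(-1/34661) - 7360/(-3 + 2*(-59)*9409 + 2*97*3481) = -39657/34661 - 7360/(-3 - 1110262 + 675314) = -39657/34661 - 7360/(-434951) = -39657/34661 - 7360*(-1/434951) = -39657/34661 + 7360/434951 = -1544886077/1370530601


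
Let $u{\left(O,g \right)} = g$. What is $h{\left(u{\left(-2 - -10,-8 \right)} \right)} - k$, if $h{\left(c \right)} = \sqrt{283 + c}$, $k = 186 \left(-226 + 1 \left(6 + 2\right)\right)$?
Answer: $40548 + 5 \sqrt{11} \approx 40565.0$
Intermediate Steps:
$k = -40548$ ($k = 186 \left(-226 + 1 \cdot 8\right) = 186 \left(-226 + 8\right) = 186 \left(-218\right) = -40548$)
$h{\left(u{\left(-2 - -10,-8 \right)} \right)} - k = \sqrt{283 - 8} - -40548 = \sqrt{275} + 40548 = 5 \sqrt{11} + 40548 = 40548 + 5 \sqrt{11}$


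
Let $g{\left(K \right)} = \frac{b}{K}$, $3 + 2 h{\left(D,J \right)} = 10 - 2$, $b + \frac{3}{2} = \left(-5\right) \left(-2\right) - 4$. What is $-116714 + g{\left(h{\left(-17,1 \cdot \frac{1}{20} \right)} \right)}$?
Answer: $- \frac{583561}{5} \approx -1.1671 \cdot 10^{5}$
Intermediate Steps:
$b = \frac{9}{2}$ ($b = - \frac{3}{2} - -6 = - \frac{3}{2} + \left(10 - 4\right) = - \frac{3}{2} + 6 = \frac{9}{2} \approx 4.5$)
$h{\left(D,J \right)} = \frac{5}{2}$ ($h{\left(D,J \right)} = - \frac{3}{2} + \frac{10 - 2}{2} = - \frac{3}{2} + \frac{1}{2} \cdot 8 = - \frac{3}{2} + 4 = \frac{5}{2}$)
$g{\left(K \right)} = \frac{9}{2 K}$
$-116714 + g{\left(h{\left(-17,1 \cdot \frac{1}{20} \right)} \right)} = -116714 + \frac{9}{2 \cdot \frac{5}{2}} = -116714 + \frac{9}{2} \cdot \frac{2}{5} = -116714 + \frac{9}{5} = - \frac{583561}{5}$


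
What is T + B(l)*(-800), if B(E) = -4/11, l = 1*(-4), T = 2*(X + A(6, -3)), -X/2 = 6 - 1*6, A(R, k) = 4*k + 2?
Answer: 2980/11 ≈ 270.91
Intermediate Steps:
A(R, k) = 2 + 4*k
X = 0 (X = -2*(6 - 1*6) = -2*(6 - 6) = -2*0 = 0)
T = -20 (T = 2*(0 + (2 + 4*(-3))) = 2*(0 + (2 - 12)) = 2*(0 - 10) = 2*(-10) = -20)
l = -4
B(E) = -4/11 (B(E) = -4*1/11 = -4/11)
T + B(l)*(-800) = -20 - 4/11*(-800) = -20 + 3200/11 = 2980/11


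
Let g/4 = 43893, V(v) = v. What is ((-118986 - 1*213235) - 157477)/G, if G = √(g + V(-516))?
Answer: -244849*√10941/21882 ≈ -1170.4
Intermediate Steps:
g = 175572 (g = 4*43893 = 175572)
G = 4*√10941 (G = √(175572 - 516) = √175056 = 4*√10941 ≈ 418.40)
((-118986 - 1*213235) - 157477)/G = ((-118986 - 1*213235) - 157477)/((4*√10941)) = ((-118986 - 213235) - 157477)*(√10941/43764) = (-332221 - 157477)*(√10941/43764) = -244849*√10941/21882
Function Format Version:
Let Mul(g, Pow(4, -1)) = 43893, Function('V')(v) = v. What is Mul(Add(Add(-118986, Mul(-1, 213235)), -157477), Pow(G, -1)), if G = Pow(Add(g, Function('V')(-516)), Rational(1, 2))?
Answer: Mul(Rational(-244849, 21882), Pow(10941, Rational(1, 2))) ≈ -1170.4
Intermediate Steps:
g = 175572 (g = Mul(4, 43893) = 175572)
G = Mul(4, Pow(10941, Rational(1, 2))) (G = Pow(Add(175572, -516), Rational(1, 2)) = Pow(175056, Rational(1, 2)) = Mul(4, Pow(10941, Rational(1, 2))) ≈ 418.40)
Mul(Add(Add(-118986, Mul(-1, 213235)), -157477), Pow(G, -1)) = Mul(Add(Add(-118986, Mul(-1, 213235)), -157477), Pow(Mul(4, Pow(10941, Rational(1, 2))), -1)) = Mul(Add(Add(-118986, -213235), -157477), Mul(Rational(1, 43764), Pow(10941, Rational(1, 2)))) = Mul(Add(-332221, -157477), Mul(Rational(1, 43764), Pow(10941, Rational(1, 2)))) = Mul(-489698, Mul(Rational(1, 43764), Pow(10941, Rational(1, 2)))) = Mul(Rational(-244849, 21882), Pow(10941, Rational(1, 2)))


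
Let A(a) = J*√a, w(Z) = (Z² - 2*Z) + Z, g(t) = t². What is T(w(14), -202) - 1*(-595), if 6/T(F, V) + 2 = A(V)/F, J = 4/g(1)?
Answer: 5022542/8483 - 273*I*√202/8483 ≈ 592.07 - 0.45739*I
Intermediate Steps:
w(Z) = Z² - Z
J = 4 (J = 4/(1²) = 4/1 = 4*1 = 4)
A(a) = 4*√a
T(F, V) = 6/(-2 + 4*√V/F) (T(F, V) = 6/(-2 + (4*√V)/F) = 6/(-2 + 4*√V/F))
T(w(14), -202) - 1*(-595) = -3*14*(-1 + 14)/(14*(-1 + 14) - 2*I*√202) - 1*(-595) = -3*14*13/(14*13 - 2*I*√202) + 595 = -3*182/(182 - 2*I*√202) + 595 = -546/(182 - 2*I*√202) + 595 = 595 - 546/(182 - 2*I*√202)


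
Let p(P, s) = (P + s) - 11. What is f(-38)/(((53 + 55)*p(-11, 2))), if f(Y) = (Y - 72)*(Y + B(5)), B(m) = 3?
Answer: -385/216 ≈ -1.7824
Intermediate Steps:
p(P, s) = -11 + P + s
f(Y) = (-72 + Y)*(3 + Y) (f(Y) = (Y - 72)*(Y + 3) = (-72 + Y)*(3 + Y))
f(-38)/(((53 + 55)*p(-11, 2))) = (-216 + (-38)² - 69*(-38))/(((53 + 55)*(-11 - 11 + 2))) = (-216 + 1444 + 2622)/((108*(-20))) = 3850/(-2160) = 3850*(-1/2160) = -385/216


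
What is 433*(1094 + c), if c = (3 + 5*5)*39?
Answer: 946538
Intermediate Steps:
c = 1092 (c = (3 + 25)*39 = 28*39 = 1092)
433*(1094 + c) = 433*(1094 + 1092) = 433*2186 = 946538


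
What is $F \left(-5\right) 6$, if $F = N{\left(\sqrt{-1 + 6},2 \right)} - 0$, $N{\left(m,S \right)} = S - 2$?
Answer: $0$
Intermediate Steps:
$N{\left(m,S \right)} = -2 + S$ ($N{\left(m,S \right)} = S - 2 = -2 + S$)
$F = 0$ ($F = \left(-2 + 2\right) - 0 = 0 + 0 = 0$)
$F \left(-5\right) 6 = 0 \left(-5\right) 6 = 0 \cdot 6 = 0$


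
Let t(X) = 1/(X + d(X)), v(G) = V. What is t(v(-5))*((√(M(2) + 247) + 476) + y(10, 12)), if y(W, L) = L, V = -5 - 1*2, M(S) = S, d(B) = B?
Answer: -244/7 - √249/14 ≈ -35.984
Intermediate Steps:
V = -7 (V = -5 - 2 = -7)
v(G) = -7
t(X) = 1/(2*X) (t(X) = 1/(X + X) = 1/(2*X))
t(v(-5))*((√(M(2) + 247) + 476) + y(10, 12)) = ((½)/(-7))*((√(2 + 247) + 476) + 12) = ((½)*(-⅐))*((√249 + 476) + 12) = -((476 + √249) + 12)/14 = -(488 + √249)/14 = -244/7 - √249/14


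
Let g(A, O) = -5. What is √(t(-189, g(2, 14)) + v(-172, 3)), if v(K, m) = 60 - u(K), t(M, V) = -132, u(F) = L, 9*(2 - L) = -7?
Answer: I*√673/3 ≈ 8.6474*I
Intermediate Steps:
L = 25/9 (L = 2 - ⅑*(-7) = 2 + 7/9 = 25/9 ≈ 2.7778)
u(F) = 25/9
v(K, m) = 515/9 (v(K, m) = 60 - 1*25/9 = 60 - 25/9 = 515/9)
√(t(-189, g(2, 14)) + v(-172, 3)) = √(-132 + 515/9) = √(-673/9) = I*√673/3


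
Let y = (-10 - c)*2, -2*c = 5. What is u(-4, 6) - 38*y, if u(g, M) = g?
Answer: 566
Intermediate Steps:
c = -5/2 (c = -½*5 = -5/2 ≈ -2.5000)
y = -15 (y = (-10 - 1*(-5/2))*2 = (-10 + 5/2)*2 = -15/2*2 = -15)
u(-4, 6) - 38*y = -4 - 38*(-15) = -4 + 570 = 566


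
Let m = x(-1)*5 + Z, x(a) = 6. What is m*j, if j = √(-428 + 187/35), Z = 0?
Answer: 6*I*√517755/7 ≈ 616.76*I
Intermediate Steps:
j = I*√517755/35 (j = √(-428 + 187*(1/35)) = √(-428 + 187/35) = √(-14793/35) = I*√517755/35 ≈ 20.559*I)
m = 30 (m = 6*5 + 0 = 30 + 0 = 30)
m*j = 30*(I*√517755/35) = 6*I*√517755/7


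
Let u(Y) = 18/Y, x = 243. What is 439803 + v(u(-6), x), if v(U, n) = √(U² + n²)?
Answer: 439803 + 3*√6562 ≈ 4.4005e+5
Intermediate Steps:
439803 + v(u(-6), x) = 439803 + √((18/(-6))² + 243²) = 439803 + √((18*(-⅙))² + 59049) = 439803 + √((-3)² + 59049) = 439803 + √(9 + 59049) = 439803 + √59058 = 439803 + 3*√6562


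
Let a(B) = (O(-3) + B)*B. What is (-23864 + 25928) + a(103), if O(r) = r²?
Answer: 13600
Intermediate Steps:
a(B) = B*(9 + B) (a(B) = ((-3)² + B)*B = (9 + B)*B = B*(9 + B))
(-23864 + 25928) + a(103) = (-23864 + 25928) + 103*(9 + 103) = 2064 + 103*112 = 2064 + 11536 = 13600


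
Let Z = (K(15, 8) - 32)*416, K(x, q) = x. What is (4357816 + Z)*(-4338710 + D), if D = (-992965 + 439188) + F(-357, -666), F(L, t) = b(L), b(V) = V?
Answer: -21287511675936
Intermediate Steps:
F(L, t) = L
D = -554134 (D = (-992965 + 439188) - 357 = -553777 - 357 = -554134)
Z = -7072 (Z = (15 - 32)*416 = -17*416 = -7072)
(4357816 + Z)*(-4338710 + D) = (4357816 - 7072)*(-4338710 - 554134) = 4350744*(-4892844) = -21287511675936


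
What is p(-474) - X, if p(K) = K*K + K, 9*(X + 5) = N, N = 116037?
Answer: 211314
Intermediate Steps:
X = 12888 (X = -5 + (1/9)*116037 = -5 + 12893 = 12888)
p(K) = K + K**2 (p(K) = K**2 + K = K + K**2)
p(-474) - X = -474*(1 - 474) - 1*12888 = -474*(-473) - 12888 = 224202 - 12888 = 211314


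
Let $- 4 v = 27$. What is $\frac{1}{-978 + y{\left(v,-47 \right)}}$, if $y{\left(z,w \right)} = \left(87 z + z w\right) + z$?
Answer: $- \frac{4}{5019} \approx -0.00079697$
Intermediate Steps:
$v = - \frac{27}{4}$ ($v = \left(- \frac{1}{4}\right) 27 = - \frac{27}{4} \approx -6.75$)
$y{\left(z,w \right)} = 88 z + w z$ ($y{\left(z,w \right)} = \left(87 z + w z\right) + z = 88 z + w z$)
$\frac{1}{-978 + y{\left(v,-47 \right)}} = \frac{1}{-978 - \frac{27 \left(88 - 47\right)}{4}} = \frac{1}{-978 - \frac{1107}{4}} = \frac{1}{- \frac{5019}{4}} = - \frac{4}{5019}$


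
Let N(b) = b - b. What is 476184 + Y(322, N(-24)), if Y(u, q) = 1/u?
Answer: 153331249/322 ≈ 4.7618e+5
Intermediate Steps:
N(b) = 0
476184 + Y(322, N(-24)) = 476184 + 1/322 = 153331249/322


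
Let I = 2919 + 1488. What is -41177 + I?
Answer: -36770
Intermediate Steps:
I = 4407
-41177 + I = -41177 + 4407 = -36770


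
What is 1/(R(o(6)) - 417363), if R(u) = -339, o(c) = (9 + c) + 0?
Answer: -1/417702 ≈ -2.3941e-6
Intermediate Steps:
o(c) = 9 + c
1/(R(o(6)) - 417363) = 1/(-339 - 417363) = 1/(-417702) = -1/417702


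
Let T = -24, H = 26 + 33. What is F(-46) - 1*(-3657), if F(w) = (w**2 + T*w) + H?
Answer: 6936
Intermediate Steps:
H = 59
F(w) = 59 + w**2 - 24*w (F(w) = (w**2 - 24*w) + 59 = 59 + w**2 - 24*w)
F(-46) - 1*(-3657) = (59 + (-46)**2 - 24*(-46)) - 1*(-3657) = (59 + 2116 + 1104) + 3657 = 3279 + 3657 = 6936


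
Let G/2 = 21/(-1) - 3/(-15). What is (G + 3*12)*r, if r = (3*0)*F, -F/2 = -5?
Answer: 0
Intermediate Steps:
F = 10 (F = -2*(-5) = 10)
G = -208/5 (G = 2*(21/(-1) - 3/(-15)) = 2*(21*(-1) - 3*(-1/15)) = 2*(-21 + ⅕) = 2*(-104/5) = -208/5 ≈ -41.600)
r = 0 (r = (3*0)*10 = 0*10 = 0)
(G + 3*12)*r = (-208/5 + 3*12)*0 = (-208/5 + 36)*0 = -28/5*0 = 0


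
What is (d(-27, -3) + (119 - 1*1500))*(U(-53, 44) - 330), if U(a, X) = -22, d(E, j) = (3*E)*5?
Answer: 628672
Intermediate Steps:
d(E, j) = 15*E
(d(-27, -3) + (119 - 1*1500))*(U(-53, 44) - 330) = (15*(-27) + (119 - 1*1500))*(-22 - 330) = (-405 + (119 - 1500))*(-352) = (-405 - 1381)*(-352) = -1786*(-352) = 628672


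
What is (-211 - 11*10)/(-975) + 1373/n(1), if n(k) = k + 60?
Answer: 452752/19825 ≈ 22.837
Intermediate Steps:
n(k) = 60 + k
(-211 - 11*10)/(-975) + 1373/n(1) = (-211 - 11*10)/(-975) + 1373/(60 + 1) = (-211 - 1*110)*(-1/975) + 1373/61 = (-211 - 110)*(-1/975) + 1373*(1/61) = -321*(-1/975) + 1373/61 = 107/325 + 1373/61 = 452752/19825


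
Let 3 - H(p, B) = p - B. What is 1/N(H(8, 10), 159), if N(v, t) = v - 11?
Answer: -⅙ ≈ -0.16667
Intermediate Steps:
H(p, B) = 3 + B - p (H(p, B) = 3 - (p - B) = 3 + (B - p) = 3 + B - p)
N(v, t) = -11 + v
1/N(H(8, 10), 159) = 1/(-11 + (3 + 10 - 1*8)) = 1/(-11 + (3 + 10 - 8)) = 1/(-11 + 5) = 1/(-6) = -⅙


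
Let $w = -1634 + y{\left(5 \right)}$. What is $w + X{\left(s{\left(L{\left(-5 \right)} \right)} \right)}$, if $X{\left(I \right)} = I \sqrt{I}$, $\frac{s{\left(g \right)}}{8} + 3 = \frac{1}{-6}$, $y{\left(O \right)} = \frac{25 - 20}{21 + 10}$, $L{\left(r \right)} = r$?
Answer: $- \frac{50649}{31} - \frac{152 i \sqrt{57}}{9} \approx -1633.8 - 127.51 i$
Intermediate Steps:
$y{\left(O \right)} = \frac{5}{31}$
$s{\left(g \right)} = - \frac{76}{3}$ ($s{\left(g \right)} = -24 + \frac{8}{-6} = -24 + 8 \left(- \frac{1}{6}\right) = -24 - \frac{4}{3} = - \frac{76}{3}$)
$X{\left(I \right)} = I^{\frac{3}{2}}$
$w = - \frac{50649}{31}$ ($w = -1634 + \frac{5}{31} = - \frac{50649}{31} \approx -1633.8$)
$w + X{\left(s{\left(L{\left(-5 \right)} \right)} \right)} = - \frac{50649}{31} + \left(- \frac{76}{3}\right)^{\frac{3}{2}} = - \frac{50649}{31} - \frac{152 i \sqrt{57}}{9}$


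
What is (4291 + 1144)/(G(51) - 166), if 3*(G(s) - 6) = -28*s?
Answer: -5435/636 ≈ -8.5456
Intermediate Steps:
G(s) = 6 - 28*s/3 (G(s) = 6 + (-28*s)/3 = 6 - 28*s/3)
(4291 + 1144)/(G(51) - 166) = (4291 + 1144)/((6 - 28/3*51) - 166) = 5435/((6 - 476) - 166) = 5435/(-470 - 166) = 5435/(-636) = 5435*(-1/636) = -5435/636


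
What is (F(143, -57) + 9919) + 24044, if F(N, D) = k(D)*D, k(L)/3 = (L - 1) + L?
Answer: 53628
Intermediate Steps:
k(L) = -3 + 6*L (k(L) = 3*((L - 1) + L) = 3*((-1 + L) + L) = 3*(-1 + 2*L) = -3 + 6*L)
F(N, D) = D*(-3 + 6*D) (F(N, D) = (-3 + 6*D)*D = D*(-3 + 6*D))
(F(143, -57) + 9919) + 24044 = (3*(-57)*(-1 + 2*(-57)) + 9919) + 24044 = (3*(-57)*(-1 - 114) + 9919) + 24044 = (3*(-57)*(-115) + 9919) + 24044 = (19665 + 9919) + 24044 = 29584 + 24044 = 53628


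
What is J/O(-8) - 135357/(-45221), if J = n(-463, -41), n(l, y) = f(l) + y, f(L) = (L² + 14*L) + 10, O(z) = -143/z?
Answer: 6837727769/587873 ≈ 11631.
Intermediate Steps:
f(L) = 10 + L² + 14*L
n(l, y) = 10 + y + l² + 14*l (n(l, y) = (10 + l² + 14*l) + y = 10 + y + l² + 14*l)
J = 207856 (J = 10 - 41 + (-463)² + 14*(-463) = 10 - 41 + 214369 - 6482 = 207856)
J/O(-8) - 135357/(-45221) = 207856/((-143/(-8))) - 135357/(-45221) = 207856/((-143*(-⅛))) - 135357*(-1/45221) = 207856/(143/8) + 135357/45221 = 207856*(8/143) + 135357/45221 = 151168/13 + 135357/45221 = 6837727769/587873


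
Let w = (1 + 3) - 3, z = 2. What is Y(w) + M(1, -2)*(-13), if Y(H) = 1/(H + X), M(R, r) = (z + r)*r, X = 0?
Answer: 1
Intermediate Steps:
M(R, r) = r*(2 + r) (M(R, r) = (2 + r)*r = r*(2 + r))
w = 1 (w = 4 - 3 = 1)
Y(H) = 1/H (Y(H) = 1/(H + 0) = 1/H)
Y(w) + M(1, -2)*(-13) = 1/1 - 2*(2 - 2)*(-13) = 1 - 2*0*(-13) = 1 + 0*(-13) = 1 + 0 = 1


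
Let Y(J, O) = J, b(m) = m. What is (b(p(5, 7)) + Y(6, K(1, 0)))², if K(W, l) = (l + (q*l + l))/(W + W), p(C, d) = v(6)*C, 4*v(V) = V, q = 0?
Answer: 729/4 ≈ 182.25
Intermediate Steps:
v(V) = V/4
p(C, d) = 3*C/2 (p(C, d) = ((¼)*6)*C = 3*C/2)
K(W, l) = l/W (K(W, l) = (l + (0*l + l))/(W + W) = (l + (0 + l))/((2*W)) = (l + l)*(1/(2*W)) = (2*l)*(1/(2*W)) = l/W)
(b(p(5, 7)) + Y(6, K(1, 0)))² = ((3/2)*5 + 6)² = (15/2 + 6)² = (27/2)² = 729/4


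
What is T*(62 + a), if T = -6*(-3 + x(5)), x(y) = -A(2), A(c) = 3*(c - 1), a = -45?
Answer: 612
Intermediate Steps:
A(c) = -3 + 3*c (A(c) = 3*(-1 + c) = -3 + 3*c)
x(y) = -3 (x(y) = -(-3 + 3*2) = -(-3 + 6) = -1*3 = -3)
T = 36 (T = -6*(-3 - 3) = -6*(-6) = 36)
T*(62 + a) = 36*(62 - 45) = 36*17 = 612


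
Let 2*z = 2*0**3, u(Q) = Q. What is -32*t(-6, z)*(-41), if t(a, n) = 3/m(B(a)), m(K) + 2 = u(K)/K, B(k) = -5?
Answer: -3936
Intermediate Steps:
z = 0 (z = (2*0**3)/2 = (2*0)/2 = (1/2)*0 = 0)
m(K) = -1 (m(K) = -2 + K/K = -2 + 1 = -1)
t(a, n) = -3 (t(a, n) = 3/(-1) = 3*(-1) = -3)
-32*t(-6, z)*(-41) = -32*(-3)*(-41) = 96*(-41) = -3936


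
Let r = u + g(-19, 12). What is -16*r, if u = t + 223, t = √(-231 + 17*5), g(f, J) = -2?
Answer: -3536 - 16*I*√146 ≈ -3536.0 - 193.33*I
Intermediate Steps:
t = I*√146 (t = √(-231 + 85) = √(-146) = I*√146 ≈ 12.083*I)
u = 223 + I*√146 (u = I*√146 + 223 = 223 + I*√146 ≈ 223.0 + 12.083*I)
r = 221 + I*√146 (r = (223 + I*√146) - 2 = 221 + I*√146 ≈ 221.0 + 12.083*I)
-16*r = -16*(221 + I*√146) = -3536 - 16*I*√146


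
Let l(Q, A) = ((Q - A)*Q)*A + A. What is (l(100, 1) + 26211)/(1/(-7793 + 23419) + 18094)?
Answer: 564286112/282736845 ≈ 1.9958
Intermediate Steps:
l(Q, A) = A + A*Q*(Q - A) (l(Q, A) = (Q*(Q - A))*A + A = A*Q*(Q - A) + A = A + A*Q*(Q - A))
(l(100, 1) + 26211)/(1/(-7793 + 23419) + 18094) = (1*(1 + 100² - 1*1*100) + 26211)/(1/(-7793 + 23419) + 18094) = (1*(1 + 10000 - 100) + 26211)/(1/15626 + 18094) = (1*9901 + 26211)/(1/15626 + 18094) = (9901 + 26211)/(282736845/15626) = 36112*(15626/282736845) = 564286112/282736845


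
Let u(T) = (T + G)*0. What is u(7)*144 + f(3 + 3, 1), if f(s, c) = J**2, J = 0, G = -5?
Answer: 0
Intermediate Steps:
u(T) = 0 (u(T) = (T - 5)*0 = (-5 + T)*0 = 0)
f(s, c) = 0 (f(s, c) = 0**2 = 0)
u(7)*144 + f(3 + 3, 1) = 0*144 + 0 = 0 + 0 = 0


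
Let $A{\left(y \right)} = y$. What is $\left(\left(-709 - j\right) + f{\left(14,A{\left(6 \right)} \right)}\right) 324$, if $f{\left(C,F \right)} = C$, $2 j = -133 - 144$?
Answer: $-180306$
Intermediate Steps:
$j = - \frac{277}{2}$ ($j = \frac{-133 - 144}{2} = \frac{1}{2} \left(-277\right) = - \frac{277}{2} \approx -138.5$)
$\left(\left(-709 - j\right) + f{\left(14,A{\left(6 \right)} \right)}\right) 324 = \left(\left(-709 - - \frac{277}{2}\right) + 14\right) 324 = \left(\left(-709 + \frac{277}{2}\right) + 14\right) 324 = \left(- \frac{1141}{2} + 14\right) 324 = \left(- \frac{1113}{2}\right) 324 = -180306$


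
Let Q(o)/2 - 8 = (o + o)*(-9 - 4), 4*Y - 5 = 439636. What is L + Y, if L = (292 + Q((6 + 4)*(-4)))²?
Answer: 23249817/4 ≈ 5.8125e+6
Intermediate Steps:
Y = 439641/4 (Y = 5/4 + (¼)*439636 = 5/4 + 109909 = 439641/4 ≈ 1.0991e+5)
Q(o) = 16 - 52*o (Q(o) = 16 + 2*((o + o)*(-9 - 4)) = 16 + 2*((2*o)*(-13)) = 16 + 2*(-26*o) = 16 - 52*o)
L = 5702544 (L = (292 + (16 - 52*(6 + 4)*(-4)))² = (292 + (16 - 520*(-4)))² = (292 + (16 - 52*(-40)))² = (292 + (16 + 2080))² = (292 + 2096)² = 2388² = 5702544)
L + Y = 5702544 + 439641/4 = 23249817/4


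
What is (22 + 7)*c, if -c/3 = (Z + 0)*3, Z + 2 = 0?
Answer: 522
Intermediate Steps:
Z = -2 (Z = -2 + 0 = -2)
c = 18 (c = -3*(-2 + 0)*3 = -(-6)*3 = -3*(-6) = 18)
(22 + 7)*c = (22 + 7)*18 = 29*18 = 522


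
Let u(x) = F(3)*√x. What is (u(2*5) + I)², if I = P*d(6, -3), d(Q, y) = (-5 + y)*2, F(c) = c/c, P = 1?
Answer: (16 - √10)² ≈ 164.81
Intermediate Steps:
F(c) = 1
d(Q, y) = -10 + 2*y
u(x) = √x (u(x) = 1*√x = √x)
I = -16 (I = 1*(-10 + 2*(-3)) = 1*(-10 - 6) = 1*(-16) = -16)
(u(2*5) + I)² = (√(2*5) - 16)² = (√10 - 16)² = (-16 + √10)²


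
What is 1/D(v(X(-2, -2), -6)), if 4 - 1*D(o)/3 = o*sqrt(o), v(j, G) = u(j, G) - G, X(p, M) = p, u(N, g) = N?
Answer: -1/12 ≈ -0.083333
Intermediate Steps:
v(j, G) = j - G
D(o) = 12 - 3*o**(3/2) (D(o) = 12 - 3*o*sqrt(o) = 12 - 3*o**(3/2))
1/D(v(X(-2, -2), -6)) = 1/(12 - 3*(-2 - 1*(-6))**(3/2)) = 1/(12 - 3*(-2 + 6)**(3/2)) = 1/(12 - 3*4**(3/2)) = 1/(12 - 3*8) = 1/(12 - 24) = 1/(-12) = -1/12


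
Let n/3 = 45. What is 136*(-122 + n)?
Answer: 1768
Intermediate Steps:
n = 135 (n = 3*45 = 135)
136*(-122 + n) = 136*(-122 + 135) = 136*13 = 1768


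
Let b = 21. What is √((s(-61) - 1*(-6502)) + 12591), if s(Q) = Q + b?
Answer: 3*√2117 ≈ 138.03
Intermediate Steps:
s(Q) = 21 + Q (s(Q) = Q + 21 = 21 + Q)
√((s(-61) - 1*(-6502)) + 12591) = √(((21 - 61) - 1*(-6502)) + 12591) = √((-40 + 6502) + 12591) = √(6462 + 12591) = √19053 = 3*√2117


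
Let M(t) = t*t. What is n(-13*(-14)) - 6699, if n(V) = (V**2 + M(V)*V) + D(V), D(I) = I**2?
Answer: 6088117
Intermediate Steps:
M(t) = t**2
n(V) = V**3 + 2*V**2 (n(V) = (V**2 + V**2*V) + V**2 = (V**2 + V**3) + V**2 = V**3 + 2*V**2)
n(-13*(-14)) - 6699 = (-13*(-14))**2*(2 - 13*(-14)) - 6699 = 182**2*(2 + 182) - 6699 = 33124*184 - 6699 = 6094816 - 6699 = 6088117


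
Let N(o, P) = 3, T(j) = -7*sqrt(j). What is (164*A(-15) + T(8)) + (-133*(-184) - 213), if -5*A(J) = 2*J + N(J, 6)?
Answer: 125723/5 - 14*sqrt(2) ≈ 25125.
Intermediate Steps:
A(J) = -3/5 - 2*J/5 (A(J) = -(2*J + 3)/5 = -(3 + 2*J)/5 = -3/5 - 2*J/5)
(164*A(-15) + T(8)) + (-133*(-184) - 213) = (164*(-3/5 - 2/5*(-15)) - 14*sqrt(2)) + (-133*(-184) - 213) = (164*(-3/5 + 6) - 14*sqrt(2)) + (24472 - 213) = (164*(27/5) - 14*sqrt(2)) + 24259 = (4428/5 - 14*sqrt(2)) + 24259 = 125723/5 - 14*sqrt(2)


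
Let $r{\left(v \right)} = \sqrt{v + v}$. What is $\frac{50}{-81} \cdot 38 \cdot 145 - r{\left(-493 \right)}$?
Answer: $- \frac{275500}{81} - i \sqrt{986} \approx -3401.2 - 31.401 i$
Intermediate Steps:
$r{\left(v \right)} = \sqrt{2} \sqrt{v}$ ($r{\left(v \right)} = \sqrt{2 v} = \sqrt{2} \sqrt{v}$)
$\frac{50}{-81} \cdot 38 \cdot 145 - r{\left(-493 \right)} = \frac{50}{-81} \cdot 38 \cdot 145 - \sqrt{2} \sqrt{-493} = 50 \left(- \frac{1}{81}\right) 38 \cdot 145 - \sqrt{2} i \sqrt{493} = \left(- \frac{50}{81}\right) 38 \cdot 145 - i \sqrt{986} = \left(- \frac{1900}{81}\right) 145 - i \sqrt{986} = - \frac{275500}{81} - i \sqrt{986}$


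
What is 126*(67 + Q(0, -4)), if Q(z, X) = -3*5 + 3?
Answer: 6930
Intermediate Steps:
Q(z, X) = -12 (Q(z, X) = -15 + 3 = -12)
126*(67 + Q(0, -4)) = 126*(67 - 12) = 126*55 = 6930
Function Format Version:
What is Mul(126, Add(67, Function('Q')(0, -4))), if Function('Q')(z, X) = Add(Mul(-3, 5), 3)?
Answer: 6930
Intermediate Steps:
Function('Q')(z, X) = -12 (Function('Q')(z, X) = Add(-15, 3) = -12)
Mul(126, Add(67, Function('Q')(0, -4))) = Mul(126, Add(67, -12)) = Mul(126, 55) = 6930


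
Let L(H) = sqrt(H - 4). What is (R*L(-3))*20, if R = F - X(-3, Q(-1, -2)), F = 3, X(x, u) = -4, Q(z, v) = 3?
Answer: 140*I*sqrt(7) ≈ 370.41*I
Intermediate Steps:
L(H) = sqrt(-4 + H)
R = 7 (R = 3 - 1*(-4) = 3 + 4 = 7)
(R*L(-3))*20 = (7*sqrt(-4 - 3))*20 = (7*sqrt(-7))*20 = (7*(I*sqrt(7)))*20 = (7*I*sqrt(7))*20 = 140*I*sqrt(7)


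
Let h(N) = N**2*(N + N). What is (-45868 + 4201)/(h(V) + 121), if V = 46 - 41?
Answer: -41667/371 ≈ -112.31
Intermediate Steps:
V = 5
h(N) = 2*N**3 (h(N) = N**2*(2*N) = 2*N**3)
(-45868 + 4201)/(h(V) + 121) = (-45868 + 4201)/(2*5**3 + 121) = -41667/(2*125 + 121) = -41667/(250 + 121) = -41667/371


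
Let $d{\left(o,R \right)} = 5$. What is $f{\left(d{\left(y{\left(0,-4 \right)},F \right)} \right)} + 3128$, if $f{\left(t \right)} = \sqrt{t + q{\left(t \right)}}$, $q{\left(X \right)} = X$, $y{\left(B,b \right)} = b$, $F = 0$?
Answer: $3128 + \sqrt{10} \approx 3131.2$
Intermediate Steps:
$f{\left(t \right)} = \sqrt{2} \sqrt{t}$ ($f{\left(t \right)} = \sqrt{t + t} = \sqrt{2 t} = \sqrt{2} \sqrt{t}$)
$f{\left(d{\left(y{\left(0,-4 \right)},F \right)} \right)} + 3128 = \sqrt{2} \sqrt{5} + 3128 = \sqrt{10} + 3128 = 3128 + \sqrt{10}$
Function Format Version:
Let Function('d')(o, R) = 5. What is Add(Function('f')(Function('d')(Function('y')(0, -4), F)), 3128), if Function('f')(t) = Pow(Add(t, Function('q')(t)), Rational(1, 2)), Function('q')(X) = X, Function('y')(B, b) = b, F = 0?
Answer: Add(3128, Pow(10, Rational(1, 2))) ≈ 3131.2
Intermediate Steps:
Function('f')(t) = Mul(Pow(2, Rational(1, 2)), Pow(t, Rational(1, 2))) (Function('f')(t) = Pow(Add(t, t), Rational(1, 2)) = Pow(Mul(2, t), Rational(1, 2)) = Mul(Pow(2, Rational(1, 2)), Pow(t, Rational(1, 2))))
Add(Function('f')(Function('d')(Function('y')(0, -4), F)), 3128) = Add(Mul(Pow(2, Rational(1, 2)), Pow(5, Rational(1, 2))), 3128) = Add(Pow(10, Rational(1, 2)), 3128) = Add(3128, Pow(10, Rational(1, 2)))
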